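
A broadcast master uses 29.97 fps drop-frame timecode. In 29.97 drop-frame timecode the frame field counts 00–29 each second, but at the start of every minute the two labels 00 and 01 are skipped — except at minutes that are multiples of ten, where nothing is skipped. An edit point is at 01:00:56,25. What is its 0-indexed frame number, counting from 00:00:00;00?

Complete 10-minute blocks: 6, each 17982 frames → 107892.
Remaining 0 whole minutes in the current block: 0 frames.
Within the current minute: 56 × 30 + 25 = 1705. Total = 107892 + 0 + 1705 = 109597.

109597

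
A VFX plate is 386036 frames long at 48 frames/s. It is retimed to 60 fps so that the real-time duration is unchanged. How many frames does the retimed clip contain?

482545 frames

Target frames = source frames × (target rate / source rate) = 386036 × (60)/(48) = 386036 × 5/4 = 482545.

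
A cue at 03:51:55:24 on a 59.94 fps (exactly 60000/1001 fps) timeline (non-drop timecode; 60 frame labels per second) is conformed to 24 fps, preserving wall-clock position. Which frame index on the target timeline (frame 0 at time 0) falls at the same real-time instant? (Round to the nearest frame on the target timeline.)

Source frame index: (3×3600 + 51×60 + 55) × 60 + 24 = 834924.
Real time: 834924 / (60000/1001) = 69646577/5000 s.
Target frame: (69646577/5000) × (24) = 208939731/625 ≈ 334303.570 → 334304.

frame 334304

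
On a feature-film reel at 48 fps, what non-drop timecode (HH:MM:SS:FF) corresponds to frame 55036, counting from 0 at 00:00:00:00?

00:19:06:28

55036 ÷ 48 = 1146 full seconds, remainder 28 frames.
1146 s = 0 h 19 min 6 s.
Timecode: 00:19:06:28.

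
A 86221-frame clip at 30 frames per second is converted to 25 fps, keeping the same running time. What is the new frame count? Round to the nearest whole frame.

71851 frames

Frames at target rate = 86221 × (25) / (30) = 431105/6 ≈ 71850.833.
Nearest whole frame: 71851.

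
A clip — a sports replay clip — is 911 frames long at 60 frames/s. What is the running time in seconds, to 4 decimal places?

Running time = 911 × 1/60 = 911/60 s ≈ 15.1833 s.

15.1833 seconds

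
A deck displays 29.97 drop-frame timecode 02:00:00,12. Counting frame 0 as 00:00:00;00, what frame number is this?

215796

Complete 10-minute blocks: 12, each 17982 frames → 215784.
Remaining 0 whole minutes in the current block: 0 frames.
Within the current minute: 0 × 30 + 12 = 12. Total = 215784 + 0 + 12 = 215796.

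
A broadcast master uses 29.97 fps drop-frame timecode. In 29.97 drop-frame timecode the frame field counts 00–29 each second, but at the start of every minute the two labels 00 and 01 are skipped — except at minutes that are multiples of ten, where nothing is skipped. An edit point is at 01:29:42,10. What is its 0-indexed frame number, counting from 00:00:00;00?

161308

As if non-drop at 30 labels/s: (1 × 3600 + 29 × 60 + 42) × 30 + 10 = 161470.
Minute boundaries passed: 89; those not divisible by 10: 89 − 8 = 81; dropped labels = 2 × 81 = 162.
Actual frame index = 161470 − 162 = 161308.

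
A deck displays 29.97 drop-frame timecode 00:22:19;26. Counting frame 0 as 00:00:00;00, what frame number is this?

As if non-drop at 30 labels/s: (0 × 3600 + 22 × 60 + 19) × 30 + 26 = 40196.
Minute boundaries passed: 22; those not divisible by 10: 22 − 2 = 20; dropped labels = 2 × 20 = 40.
Actual frame index = 40196 − 40 = 40156.

40156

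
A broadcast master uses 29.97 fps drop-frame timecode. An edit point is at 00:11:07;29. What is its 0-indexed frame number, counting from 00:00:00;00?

As if non-drop at 30 labels/s: (0 × 3600 + 11 × 60 + 7) × 30 + 29 = 20039.
Minute boundaries passed: 11; those not divisible by 10: 11 − 1 = 10; dropped labels = 2 × 10 = 20.
Actual frame index = 20039 − 20 = 20019.

20019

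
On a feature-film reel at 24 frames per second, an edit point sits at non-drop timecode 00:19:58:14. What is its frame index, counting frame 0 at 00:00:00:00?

28766

Total seconds to the label: (0 × 3600 + 19 × 60 + 58) = 1198.
Frame index = 1198 × 24 + 14 = 28766.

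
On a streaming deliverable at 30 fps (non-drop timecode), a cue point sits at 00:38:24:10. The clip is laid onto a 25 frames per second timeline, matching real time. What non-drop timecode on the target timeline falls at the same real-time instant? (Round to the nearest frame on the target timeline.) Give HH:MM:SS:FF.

Source frame index: (0×3600 + 38×60 + 24) × 30 + 10 = 69130.
Real time: 69130 / (30) = 6913/3 s.
Target frame: (6913/3) × (25) = 172825/3 ≈ 57608.333 → 57608.
At 25 labels/s: frame 57608 → 00:38:24:08.

00:38:24:08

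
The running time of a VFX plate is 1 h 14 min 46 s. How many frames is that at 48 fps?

1 h 14 min 46 s = 4486 s.
Frames = 4486 × 48 = 215328.

215328 frames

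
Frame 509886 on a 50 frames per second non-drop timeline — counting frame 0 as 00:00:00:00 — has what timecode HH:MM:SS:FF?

509886 ÷ 50 = 10197 full seconds, remainder 36 frames.
10197 s = 2 h 49 min 57 s.
Timecode: 02:49:57:36.

02:49:57:36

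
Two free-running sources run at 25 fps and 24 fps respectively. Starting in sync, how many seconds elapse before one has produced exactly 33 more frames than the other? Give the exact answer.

The gap grows by |24 − 25| = 1 frame per second.
Time for a 33-frame gap: 33 ÷ (1) = 33 s.

33 seconds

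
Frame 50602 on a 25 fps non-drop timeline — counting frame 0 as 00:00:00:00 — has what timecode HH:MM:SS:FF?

00:33:44:02

50602 ÷ 25 = 2024 full seconds, remainder 2 frames.
2024 s = 0 h 33 min 44 s.
Timecode: 00:33:44:02.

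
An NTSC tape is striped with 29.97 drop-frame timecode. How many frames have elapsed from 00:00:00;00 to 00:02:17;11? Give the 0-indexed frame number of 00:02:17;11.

Complete 10-minute blocks: 0, each 17982 frames → 0.
Remaining 2 whole minutes in the current block: 1800 + 1 × 1798 = 3598 frames.
Within the current minute: 17 × 30 + 11 − 2 = 519 (labels ;00/;01 skipped at this minute). Total = 0 + 3598 + 519 = 4117.

4117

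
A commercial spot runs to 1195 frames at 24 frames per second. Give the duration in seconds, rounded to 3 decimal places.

49.792 seconds

Running time = 1195 × 1/24 = 1195/24 s ≈ 49.792 s.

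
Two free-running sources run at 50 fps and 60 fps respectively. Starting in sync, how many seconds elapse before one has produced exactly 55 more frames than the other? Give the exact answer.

5.5 seconds

The gap grows by |60 − 50| = 10 frames per second.
Time for a 55-frame gap: 55 ÷ (10) = 5.5 s.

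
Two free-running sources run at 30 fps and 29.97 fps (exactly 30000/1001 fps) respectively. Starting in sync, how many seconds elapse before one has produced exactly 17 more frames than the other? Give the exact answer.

17017/30 seconds

The gap grows by |30000/1001 − 30| = 30/1001 frames per second.
Time for a 17-frame gap: 17 ÷ (30/1001) = 17017/30 s.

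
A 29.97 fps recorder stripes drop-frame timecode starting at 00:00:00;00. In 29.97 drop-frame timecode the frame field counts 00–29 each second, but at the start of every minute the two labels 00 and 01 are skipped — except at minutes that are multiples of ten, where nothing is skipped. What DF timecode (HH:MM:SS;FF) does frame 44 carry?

Each 10-minute DF block holds 10 × 60 × 30 − 9 × 2 = 17982 frames. 44 ÷ 17982 → 0 full blocks, remainder 44.
Within the partial block the first minute is 1800 frames and each further minute 1798, so 0 further minute boundaries passed. Total skipped labels = 18 × 0 + 2 × 0 = 0.
Non-drop label index = 44 + 0 = 44; at 30 labels/s that is 00:00:01:14, i.e. DF 00:00:01;14.

00:00:01;14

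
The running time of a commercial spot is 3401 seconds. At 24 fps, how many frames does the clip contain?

81624 frames

Frames = 3401 × 24 = 81624.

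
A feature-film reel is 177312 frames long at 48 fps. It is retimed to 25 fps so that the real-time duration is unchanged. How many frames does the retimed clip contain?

92350 frames

Target frames = source frames × (target rate / source rate) = 177312 × (25)/(48) = 177312 × 25/48 = 92350.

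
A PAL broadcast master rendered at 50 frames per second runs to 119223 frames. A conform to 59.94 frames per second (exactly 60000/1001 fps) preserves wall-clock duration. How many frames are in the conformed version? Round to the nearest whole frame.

Frames at target rate = 119223 × (60000/1001) / (50) = 11005200/77 ≈ 142924.675.
Nearest whole frame: 142925.

142925 frames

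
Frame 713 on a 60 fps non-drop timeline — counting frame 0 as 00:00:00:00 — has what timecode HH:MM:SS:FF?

713 ÷ 60 = 11 full seconds, remainder 53 frames.
11 s = 0 h 0 min 11 s.
Timecode: 00:00:11:53.

00:00:11:53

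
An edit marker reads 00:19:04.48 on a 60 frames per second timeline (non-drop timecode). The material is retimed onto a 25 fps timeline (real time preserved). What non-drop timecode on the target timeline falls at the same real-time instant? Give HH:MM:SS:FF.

00:19:04:20

Source frame index: (0×3600 + 19×60 + 4) × 60 + 48 = 68688.
Real time: 68688 / (60) = 5724/5 s.
Target frame: (5724/5) × (25) = 28620.
At 25 labels/s: frame 28620 → 00:19:04:20.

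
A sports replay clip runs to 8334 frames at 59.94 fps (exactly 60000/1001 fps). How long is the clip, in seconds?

139.0389 seconds

Running time = 8334 / (60000/1001) = 139.0389 s.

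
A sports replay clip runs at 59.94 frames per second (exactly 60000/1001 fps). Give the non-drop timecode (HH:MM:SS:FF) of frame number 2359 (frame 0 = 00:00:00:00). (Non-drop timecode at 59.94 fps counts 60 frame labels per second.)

2359 ÷ 60 = 39 full seconds, remainder 19 frames.
39 s = 0 h 0 min 39 s.
Timecode: 00:00:39:19.

00:00:39:19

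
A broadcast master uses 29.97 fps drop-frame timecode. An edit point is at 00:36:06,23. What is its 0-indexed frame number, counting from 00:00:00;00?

64937

As if non-drop at 30 labels/s: (0 × 3600 + 36 × 60 + 6) × 30 + 23 = 65003.
Minute boundaries passed: 36; those not divisible by 10: 36 − 3 = 33; dropped labels = 2 × 33 = 66.
Actual frame index = 65003 − 66 = 64937.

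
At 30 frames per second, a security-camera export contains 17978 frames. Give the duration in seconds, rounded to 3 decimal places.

Running time = 17978 × 1/30 = 8989/15 s ≈ 599.267 s.

599.267 seconds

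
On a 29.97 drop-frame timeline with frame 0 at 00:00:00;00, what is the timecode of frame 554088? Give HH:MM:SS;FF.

Each 10-minute DF block holds 10 × 60 × 30 − 9 × 2 = 17982 frames. 554088 ÷ 17982 → 30 full blocks, remainder 14628.
Within the partial block the first minute is 1800 frames and each further minute 1798, so 8 further minute boundaries passed. Total skipped labels = 18 × 30 + 2 × 8 = 556.
Non-drop label index = 554088 + 556 = 554644; at 30 labels/s that is 05:08:08:04, i.e. DF 05:08:08;04.

05:08:08;04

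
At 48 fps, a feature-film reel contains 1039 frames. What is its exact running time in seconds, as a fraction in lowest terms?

Running time = 1039 ÷ (48) = 1039 × 1/48 = 1039/48 s.

1039/48 seconds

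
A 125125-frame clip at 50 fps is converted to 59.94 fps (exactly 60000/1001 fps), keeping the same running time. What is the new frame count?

Target frames = source frames × (target rate / source rate) = 125125 × (60000/1001)/(50) = 125125 × 1200/1001 = 150000.

150000 frames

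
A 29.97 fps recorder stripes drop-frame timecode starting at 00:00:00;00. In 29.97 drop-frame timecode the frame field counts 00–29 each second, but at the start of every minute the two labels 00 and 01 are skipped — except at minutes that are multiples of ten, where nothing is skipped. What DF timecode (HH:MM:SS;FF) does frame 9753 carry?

00:05:25;13

Ten DF minutes hold 17982 frames, so frame 9753 lies in block 0 (frames 0–17981) with 9753 frames into that block.
The block's first minute is 1800 frames and the rest 1798 each; 9753 frames reaches minute 5, so 0 × 18 + 5 × 2 = 10 labels have been skipped so far.
Adding those back, label number 9753 + 10 = 9763 at 30 labels/s is 325 s + 13 f = 0 h 5 min 25 s frame 13, i.e. 00:05:25;13.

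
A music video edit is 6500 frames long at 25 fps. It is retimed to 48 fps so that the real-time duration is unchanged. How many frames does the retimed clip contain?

12480 frames

Target frames = source frames × (target rate / source rate) = 6500 × (48)/(25) = 6500 × 48/25 = 12480.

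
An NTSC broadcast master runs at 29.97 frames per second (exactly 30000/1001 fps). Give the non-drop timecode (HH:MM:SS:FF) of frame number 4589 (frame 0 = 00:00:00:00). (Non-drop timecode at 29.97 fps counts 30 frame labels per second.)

4589 ÷ 30 = 152 full seconds, remainder 29 frames.
152 s = 0 h 2 min 32 s.
Timecode: 00:02:32:29.

00:02:32:29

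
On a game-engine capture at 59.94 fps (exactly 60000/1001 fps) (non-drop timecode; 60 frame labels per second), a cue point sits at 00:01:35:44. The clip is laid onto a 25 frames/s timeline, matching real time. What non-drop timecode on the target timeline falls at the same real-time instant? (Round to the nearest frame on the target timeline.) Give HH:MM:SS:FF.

Source frame index: (0×3600 + 1×60 + 35) × 60 + 44 = 5744.
Real time: 5744 / (60000/1001) = 359359/3750 s.
Target frame: (359359/3750) × (25) = 359359/150 ≈ 2395.727 → 2396.
At 25 labels/s: frame 2396 → 00:01:35:21.

00:01:35:21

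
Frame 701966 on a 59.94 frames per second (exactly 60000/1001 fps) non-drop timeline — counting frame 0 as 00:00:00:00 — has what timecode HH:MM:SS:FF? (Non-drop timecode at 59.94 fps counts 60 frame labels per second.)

701966 ÷ 60 = 11699 full seconds, remainder 26 frames.
11699 s = 3 h 14 min 59 s.
Timecode: 03:14:59:26.

03:14:59:26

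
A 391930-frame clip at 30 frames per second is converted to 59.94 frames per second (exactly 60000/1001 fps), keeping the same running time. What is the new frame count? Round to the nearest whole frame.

783077 frames

Frames at target rate = 391930 × (60000/1001) / (30) = 10180000/13 ≈ 783076.923.
Nearest whole frame: 783077.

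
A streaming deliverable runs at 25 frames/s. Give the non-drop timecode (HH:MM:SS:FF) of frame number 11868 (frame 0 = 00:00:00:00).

00:07:54:18

11868 ÷ 25 = 474 full seconds, remainder 18 frames.
474 s = 0 h 7 min 54 s.
Timecode: 00:07:54:18.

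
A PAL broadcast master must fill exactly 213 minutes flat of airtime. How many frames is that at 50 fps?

213 min = 12780 s.
Frames = 12780 × 50 = 639000.

639000 frames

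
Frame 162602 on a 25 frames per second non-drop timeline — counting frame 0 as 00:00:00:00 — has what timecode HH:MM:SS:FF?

162602 ÷ 25 = 6504 full seconds, remainder 2 frames.
6504 s = 1 h 48 min 24 s.
Timecode: 01:48:24:02.

01:48:24:02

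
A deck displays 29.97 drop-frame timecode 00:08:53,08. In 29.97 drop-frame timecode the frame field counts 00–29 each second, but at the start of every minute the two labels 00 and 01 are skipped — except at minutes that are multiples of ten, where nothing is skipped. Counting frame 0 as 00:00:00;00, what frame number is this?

Complete 10-minute blocks: 0, each 17982 frames → 0.
Remaining 8 whole minutes in the current block: 1800 + 7 × 1798 = 14386 frames.
Within the current minute: 53 × 30 + 8 − 2 = 1596 (labels ;00/;01 skipped at this minute). Total = 0 + 14386 + 1596 = 15982.

15982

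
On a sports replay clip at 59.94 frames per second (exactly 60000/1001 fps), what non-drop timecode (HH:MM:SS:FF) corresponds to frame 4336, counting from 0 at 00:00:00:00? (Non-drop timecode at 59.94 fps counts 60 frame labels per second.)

4336 ÷ 60 = 72 full seconds, remainder 16 frames.
72 s = 0 h 1 min 12 s.
Timecode: 00:01:12:16.

00:01:12:16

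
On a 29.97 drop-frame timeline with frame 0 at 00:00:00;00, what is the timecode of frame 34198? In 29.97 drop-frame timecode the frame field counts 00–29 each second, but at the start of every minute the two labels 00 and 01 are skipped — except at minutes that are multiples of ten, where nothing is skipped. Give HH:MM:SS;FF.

00:19:01;04

Each 10-minute DF block holds 10 × 60 × 30 − 9 × 2 = 17982 frames. 34198 ÷ 17982 → 1 full block, remainder 16216.
Within the partial block the first minute is 1800 frames and each further minute 1798, so 9 further minute boundaries passed. Total skipped labels = 18 × 1 + 2 × 9 = 36.
Non-drop label index = 34198 + 36 = 34234; at 30 labels/s that is 00:19:01:04, i.e. DF 00:19:01;04.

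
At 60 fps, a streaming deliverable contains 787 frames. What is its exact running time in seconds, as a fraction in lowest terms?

787/60 seconds

Running time = 787 ÷ (60) = 787 × 1/60 = 787/60 s.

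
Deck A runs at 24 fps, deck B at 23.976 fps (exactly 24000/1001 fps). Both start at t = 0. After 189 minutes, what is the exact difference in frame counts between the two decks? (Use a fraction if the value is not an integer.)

38880/143 frames

189 min = 11340 s.
A emits 24 × 11340 = 272160 frames; B emits 24000/1001 × 11340 = 38880000/143.
Difference = 38880/143 frames (≈ 271.8881); B is behind A.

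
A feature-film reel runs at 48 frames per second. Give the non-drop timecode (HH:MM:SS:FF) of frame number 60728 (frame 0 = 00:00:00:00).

00:21:05:08

60728 ÷ 48 = 1265 full seconds, remainder 8 frames.
1265 s = 0 h 21 min 5 s.
Timecode: 00:21:05:08.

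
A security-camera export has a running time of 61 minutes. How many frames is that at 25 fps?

91500 frames

61 min = 3660 s.
Frames = 3660 × 25 = 91500.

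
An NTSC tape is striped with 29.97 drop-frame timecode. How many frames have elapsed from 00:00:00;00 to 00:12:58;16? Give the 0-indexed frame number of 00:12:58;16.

As if non-drop at 30 labels/s: (0 × 3600 + 12 × 60 + 58) × 30 + 16 = 23356.
Minute boundaries passed: 12; those not divisible by 10: 12 − 1 = 11; dropped labels = 2 × 11 = 22.
Actual frame index = 23356 − 22 = 23334.

23334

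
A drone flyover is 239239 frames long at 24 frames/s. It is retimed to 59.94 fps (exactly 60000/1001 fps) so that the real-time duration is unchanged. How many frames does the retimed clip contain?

Target frames = source frames × (target rate / source rate) = 239239 × (60000/1001)/(24) = 239239 × 2500/1001 = 597500.

597500 frames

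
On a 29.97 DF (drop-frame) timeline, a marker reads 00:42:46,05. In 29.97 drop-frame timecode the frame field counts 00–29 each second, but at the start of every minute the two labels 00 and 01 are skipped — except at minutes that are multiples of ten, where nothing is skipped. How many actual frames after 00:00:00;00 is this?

As if non-drop at 30 labels/s: (0 × 3600 + 42 × 60 + 46) × 30 + 5 = 76985.
Minute boundaries passed: 42; those not divisible by 10: 42 − 4 = 38; dropped labels = 2 × 38 = 76.
Actual frame index = 76985 − 76 = 76909.

76909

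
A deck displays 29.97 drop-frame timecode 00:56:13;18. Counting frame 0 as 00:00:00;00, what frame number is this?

101106

As if non-drop at 30 labels/s: (0 × 3600 + 56 × 60 + 13) × 30 + 18 = 101208.
Minute boundaries passed: 56; those not divisible by 10: 56 − 5 = 51; dropped labels = 2 × 51 = 102.
Actual frame index = 101208 − 102 = 101106.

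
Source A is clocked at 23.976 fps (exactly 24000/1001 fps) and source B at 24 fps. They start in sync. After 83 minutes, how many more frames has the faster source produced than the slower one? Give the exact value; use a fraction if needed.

119520/1001 frames

83 min = 4980 s.
A emits 24000/1001 × 4980 = 119520000/1001 frames; B emits 24 × 4980 = 119520.
Difference = 119520/1001 frames (≈ 119.4006); B is ahead of A.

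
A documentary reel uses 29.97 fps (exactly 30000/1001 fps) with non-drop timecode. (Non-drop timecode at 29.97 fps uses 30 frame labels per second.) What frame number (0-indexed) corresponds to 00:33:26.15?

frame 60195

Total seconds to the label: (0 × 3600 + 33 × 60 + 26) = 2006.
Frame index = 2006 × 30 + 15 = 60195.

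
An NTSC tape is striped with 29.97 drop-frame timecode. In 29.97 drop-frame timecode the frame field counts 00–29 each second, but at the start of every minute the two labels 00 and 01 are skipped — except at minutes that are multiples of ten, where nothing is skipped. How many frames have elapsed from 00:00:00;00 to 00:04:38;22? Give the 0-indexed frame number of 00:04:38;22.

8354

As if non-drop at 30 labels/s: (0 × 3600 + 4 × 60 + 38) × 30 + 22 = 8362.
Minute boundaries passed: 4; those not divisible by 10: 4 − 0 = 4; dropped labels = 2 × 4 = 8.
Actual frame index = 8362 − 8 = 8354.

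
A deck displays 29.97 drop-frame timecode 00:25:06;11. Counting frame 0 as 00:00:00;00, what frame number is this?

45145

As if non-drop at 30 labels/s: (0 × 3600 + 25 × 60 + 6) × 30 + 11 = 45191.
Minute boundaries passed: 25; those not divisible by 10: 25 − 2 = 23; dropped labels = 2 × 23 = 46.
Actual frame index = 45191 − 46 = 45145.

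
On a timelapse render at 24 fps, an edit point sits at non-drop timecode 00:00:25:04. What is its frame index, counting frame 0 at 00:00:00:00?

604

Total seconds to the label: (0 × 3600 + 0 × 60 + 25) = 25.
Frame index = 25 × 24 + 4 = 604.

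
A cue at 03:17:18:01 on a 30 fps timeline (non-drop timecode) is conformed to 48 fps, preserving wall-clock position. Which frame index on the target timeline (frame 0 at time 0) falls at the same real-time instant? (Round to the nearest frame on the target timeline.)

Source frame index: (3×3600 + 17×60 + 18) × 30 + 1 = 355141.
Real time: 355141 / (30) = 355141/30 s.
Target frame: (355141/30) × (48) = 2841128/5 ≈ 568225.600 → 568226.

frame 568226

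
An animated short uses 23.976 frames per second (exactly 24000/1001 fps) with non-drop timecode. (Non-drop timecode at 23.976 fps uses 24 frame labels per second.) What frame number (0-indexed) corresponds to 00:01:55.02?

2762

Total seconds to the label: (0 × 3600 + 1 × 60 + 55) = 115.
Frame index = 115 × 24 + 2 = 2762.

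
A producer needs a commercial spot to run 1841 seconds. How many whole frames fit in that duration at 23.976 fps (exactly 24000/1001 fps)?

44139 frames

Frames = 1841 × 24000/1001 = 6312000/143 ≈ 44139.8601.
Complete frames: 44139.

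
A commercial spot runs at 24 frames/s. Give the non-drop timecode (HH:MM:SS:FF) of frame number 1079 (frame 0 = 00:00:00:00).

1079 ÷ 24 = 44 full seconds, remainder 23 frames.
44 s = 0 h 0 min 44 s.
Timecode: 00:00:44:23.

00:00:44:23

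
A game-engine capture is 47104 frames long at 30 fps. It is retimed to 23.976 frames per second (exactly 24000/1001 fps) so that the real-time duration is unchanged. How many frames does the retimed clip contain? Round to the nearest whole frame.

Frames at target rate = 47104 × (24000/1001) / (30) = 37683200/1001 ≈ 37645.554.
Nearest whole frame: 37646.

37646 frames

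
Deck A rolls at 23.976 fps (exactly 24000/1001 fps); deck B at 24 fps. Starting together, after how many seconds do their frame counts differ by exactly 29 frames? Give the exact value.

29029/24 seconds

The gap grows by |24 − 24000/1001| = 24/1001 frames per second.
Time for a 29-frame gap: 29 ÷ (24/1001) = 29029/24 s.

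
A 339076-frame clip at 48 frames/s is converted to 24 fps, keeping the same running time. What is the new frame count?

169538 frames

Target frames = source frames × (target rate / source rate) = 339076 × (24)/(48) = 339076 × 1/2 = 169538.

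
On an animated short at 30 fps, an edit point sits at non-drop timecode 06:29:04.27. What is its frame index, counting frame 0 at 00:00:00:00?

700347

Total seconds to the label: (6 × 3600 + 29 × 60 + 4) = 23344.
Frame index = 23344 × 30 + 27 = 700347.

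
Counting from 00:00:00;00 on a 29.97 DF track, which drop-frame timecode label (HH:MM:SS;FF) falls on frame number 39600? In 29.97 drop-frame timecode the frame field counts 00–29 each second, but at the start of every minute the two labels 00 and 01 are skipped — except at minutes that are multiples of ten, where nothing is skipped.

00:22:01;10

Ten DF minutes hold 17982 frames, so frame 39600 lies in block 2 (frames 35964–53945) with 3636 frames into that block.
The block's first minute is 1800 frames and the rest 1798 each; 3636 frames reaches minute 2, so 2 × 18 + 2 × 2 = 40 labels have been skipped so far.
Adding those back, label number 39600 + 40 = 39640 at 30 labels/s is 1321 s + 10 f = 0 h 22 min 1 s frame 10, i.e. 00:22:01;10.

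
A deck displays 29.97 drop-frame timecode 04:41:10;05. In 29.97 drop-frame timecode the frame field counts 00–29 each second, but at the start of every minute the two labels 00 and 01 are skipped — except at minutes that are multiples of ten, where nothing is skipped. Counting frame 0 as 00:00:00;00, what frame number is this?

505599

Complete 10-minute blocks: 28, each 17982 frames → 503496.
Remaining 1 whole minute in the current block: 1800 + 0 × 1798 = 1800 frames.
Within the current minute: 10 × 30 + 5 − 2 = 303 (labels ;00/;01 skipped at this minute). Total = 503496 + 1800 + 303 = 505599.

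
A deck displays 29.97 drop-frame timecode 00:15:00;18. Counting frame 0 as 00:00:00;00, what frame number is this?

As if non-drop at 30 labels/s: (0 × 3600 + 15 × 60 + 0) × 30 + 18 = 27018.
Minute boundaries passed: 15; those not divisible by 10: 15 − 1 = 14; dropped labels = 2 × 14 = 28.
Actual frame index = 27018 − 28 = 26990.

26990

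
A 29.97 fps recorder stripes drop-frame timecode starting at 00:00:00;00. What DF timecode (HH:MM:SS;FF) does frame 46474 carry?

00:25:50;20

Ten DF minutes hold 17982 frames, so frame 46474 lies in block 2 (frames 35964–53945) with 10510 frames into that block.
The block's first minute is 1800 frames and the rest 1798 each; 10510 frames reaches minute 5, so 2 × 18 + 5 × 2 = 46 labels have been skipped so far.
Adding those back, label number 46474 + 46 = 46520 at 30 labels/s is 1550 s + 20 f = 0 h 25 min 50 s frame 20, i.e. 00:25:50;20.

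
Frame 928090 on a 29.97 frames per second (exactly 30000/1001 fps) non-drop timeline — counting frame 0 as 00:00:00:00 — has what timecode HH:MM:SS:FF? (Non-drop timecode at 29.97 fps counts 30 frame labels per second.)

08:35:36:10

928090 ÷ 30 = 30936 full seconds, remainder 10 frames.
30936 s = 8 h 35 min 36 s.
Timecode: 08:35:36:10.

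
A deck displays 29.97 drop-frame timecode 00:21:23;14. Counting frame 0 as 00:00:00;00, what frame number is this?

38466

Complete 10-minute blocks: 2, each 17982 frames → 35964.
Remaining 1 whole minute in the current block: 1800 + 0 × 1798 = 1800 frames.
Within the current minute: 23 × 30 + 14 − 2 = 702 (labels ;00/;01 skipped at this minute). Total = 35964 + 1800 + 702 = 38466.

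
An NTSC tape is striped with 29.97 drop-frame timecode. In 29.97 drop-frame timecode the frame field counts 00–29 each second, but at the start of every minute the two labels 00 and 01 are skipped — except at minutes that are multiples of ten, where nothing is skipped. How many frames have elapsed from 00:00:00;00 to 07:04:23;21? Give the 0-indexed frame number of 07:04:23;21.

763147

Complete 10-minute blocks: 42, each 17982 frames → 755244.
Remaining 4 whole minutes in the current block: 1800 + 3 × 1798 = 7194 frames.
Within the current minute: 23 × 30 + 21 − 2 = 709 (labels ;00/;01 skipped at this minute). Total = 755244 + 7194 + 709 = 763147.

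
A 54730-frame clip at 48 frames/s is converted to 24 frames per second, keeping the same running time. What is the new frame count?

27365 frames

Target frames = source frames × (target rate / source rate) = 54730 × (24)/(48) = 54730 × 1/2 = 27365.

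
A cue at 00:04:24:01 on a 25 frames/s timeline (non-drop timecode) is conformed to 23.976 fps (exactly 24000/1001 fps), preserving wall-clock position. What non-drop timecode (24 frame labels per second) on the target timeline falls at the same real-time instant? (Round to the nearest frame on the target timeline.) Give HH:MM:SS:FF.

00:04:23:19

Source frame index: (0×3600 + 4×60 + 24) × 25 + 1 = 6601.
Real time: 6601 / (25) = 6601/25 s.
Target frame: (6601/25) × (24000/1001) = 905280/143 ≈ 6330.629 → 6331.
At 24 labels/s: frame 6331 → 00:04:23:19.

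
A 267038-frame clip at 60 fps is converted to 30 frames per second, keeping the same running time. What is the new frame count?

Frames at target rate = 267038 × (30) / (60) = 133519.

133519 frames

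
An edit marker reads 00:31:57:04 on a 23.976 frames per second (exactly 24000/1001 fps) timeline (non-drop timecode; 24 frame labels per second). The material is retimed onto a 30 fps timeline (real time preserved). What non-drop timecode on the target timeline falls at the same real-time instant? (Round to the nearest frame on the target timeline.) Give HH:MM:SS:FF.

Source frame index: (0×3600 + 31×60 + 57) × 24 + 4 = 46012.
Real time: 46012 / (24000/1001) = 11514503/6000 s.
Target frame: (11514503/6000) × (30) = 11514503/200 ≈ 57572.515 → 57573.
At 30 labels/s: frame 57573 → 00:31:59:03.

00:31:59:03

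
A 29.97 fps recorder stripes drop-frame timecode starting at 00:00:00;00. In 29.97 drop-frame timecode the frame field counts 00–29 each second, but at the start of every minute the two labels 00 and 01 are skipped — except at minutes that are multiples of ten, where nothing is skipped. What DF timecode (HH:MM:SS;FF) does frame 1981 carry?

Ten DF minutes hold 17982 frames, so frame 1981 lies in block 0 (frames 0–17981) with 1981 frames into that block.
The block's first minute is 1800 frames and the rest 1798 each; 1981 frames reaches minute 1, so 0 × 18 + 1 × 2 = 2 labels have been skipped so far.
Adding those back, label number 1981 + 2 = 1983 at 30 labels/s is 66 s + 3 f = 0 h 1 min 6 s frame 3, i.e. 00:01:06;03.

00:01:06;03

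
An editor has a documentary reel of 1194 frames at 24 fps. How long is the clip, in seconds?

49.75 seconds

Running time = 1194 / (24) = 49.75 s.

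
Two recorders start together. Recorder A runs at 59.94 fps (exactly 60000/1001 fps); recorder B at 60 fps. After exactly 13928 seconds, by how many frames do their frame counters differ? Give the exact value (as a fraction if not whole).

835680/1001 frames

A emits 60000/1001 × 13928 = 835680000/1001 frames; B emits 60 × 13928 = 835680.
Difference = 835680/1001 frames (≈ 834.8452); B is ahead of A.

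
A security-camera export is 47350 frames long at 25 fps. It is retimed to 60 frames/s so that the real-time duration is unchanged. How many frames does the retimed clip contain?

113640 frames

Frames at target rate = 47350 × (60) / (25) = 113640.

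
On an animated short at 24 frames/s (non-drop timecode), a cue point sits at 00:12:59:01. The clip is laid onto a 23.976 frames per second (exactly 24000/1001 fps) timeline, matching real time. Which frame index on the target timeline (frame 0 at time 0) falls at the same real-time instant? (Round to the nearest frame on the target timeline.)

frame 18678

Source frame index: (0×3600 + 12×60 + 59) × 24 + 1 = 18697.
Real time: 18697 / (24) = 18697/24 s.
Target frame: (18697/24) × (24000/1001) = 2671000/143 ≈ 18678.322 → 18678.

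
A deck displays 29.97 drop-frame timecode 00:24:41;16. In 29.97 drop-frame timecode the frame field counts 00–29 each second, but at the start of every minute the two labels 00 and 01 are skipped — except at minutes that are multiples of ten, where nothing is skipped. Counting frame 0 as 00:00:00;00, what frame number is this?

Complete 10-minute blocks: 2, each 17982 frames → 35964.
Remaining 4 whole minutes in the current block: 1800 + 3 × 1798 = 7194 frames.
Within the current minute: 41 × 30 + 16 − 2 = 1244 (labels ;00/;01 skipped at this minute). Total = 35964 + 7194 + 1244 = 44402.

44402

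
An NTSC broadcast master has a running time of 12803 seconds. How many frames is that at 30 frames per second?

384090 frames

Frames = 12803 × 30 = 384090.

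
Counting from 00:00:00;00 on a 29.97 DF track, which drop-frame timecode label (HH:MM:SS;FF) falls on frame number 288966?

Ten DF minutes hold 17982 frames, so frame 288966 lies in block 16 (frames 287712–305693) with 1254 frames into that block.
The block's first minute is 1800 frames and the rest 1798 each; 1254 frames reaches minute 0, so 16 × 18 + 0 × 2 = 288 labels have been skipped so far.
Adding those back, label number 288966 + 288 = 289254 at 30 labels/s is 9641 s + 24 f = 2 h 40 min 41 s frame 24, i.e. 02:40:41;24.

02:40:41;24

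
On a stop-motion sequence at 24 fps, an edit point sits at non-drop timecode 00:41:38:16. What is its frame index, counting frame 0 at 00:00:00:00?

Total seconds to the label: (0 × 3600 + 41 × 60 + 38) = 2498.
Frame index = 2498 × 24 + 16 = 59968.

frame 59968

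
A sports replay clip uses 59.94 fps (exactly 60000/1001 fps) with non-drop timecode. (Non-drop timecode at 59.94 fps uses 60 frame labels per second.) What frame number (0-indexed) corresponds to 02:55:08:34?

frame 630514

Total seconds to the label: (2 × 3600 + 55 × 60 + 8) = 10508.
Frame index = 10508 × 60 + 34 = 630514.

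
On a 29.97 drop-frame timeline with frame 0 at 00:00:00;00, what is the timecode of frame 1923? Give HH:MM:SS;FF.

Ten DF minutes hold 17982 frames, so frame 1923 lies in block 0 (frames 0–17981) with 1923 frames into that block.
The block's first minute is 1800 frames and the rest 1798 each; 1923 frames reaches minute 1, so 0 × 18 + 1 × 2 = 2 labels have been skipped so far.
Adding those back, label number 1923 + 2 = 1925 at 30 labels/s is 64 s + 5 f = 0 h 1 min 4 s frame 5, i.e. 00:01:04;05.

00:01:04;05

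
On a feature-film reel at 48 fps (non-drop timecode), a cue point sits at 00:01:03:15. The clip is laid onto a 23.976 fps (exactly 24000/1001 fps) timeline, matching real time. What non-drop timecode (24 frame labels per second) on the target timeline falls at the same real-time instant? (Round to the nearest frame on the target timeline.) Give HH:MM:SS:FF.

00:01:03:06

Source frame index: (0×3600 + 1×60 + 3) × 48 + 15 = 3039.
Real time: 3039 / (48) = 1013/16 s.
Target frame: (1013/16) × (24000/1001) = 1519500/1001 ≈ 1517.982 → 1518.
At 24 labels/s: frame 1518 → 00:01:03:06.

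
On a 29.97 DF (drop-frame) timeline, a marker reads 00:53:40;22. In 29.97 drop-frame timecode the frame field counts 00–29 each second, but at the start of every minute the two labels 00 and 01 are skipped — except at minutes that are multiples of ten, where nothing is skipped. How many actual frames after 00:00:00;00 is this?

As if non-drop at 30 labels/s: (0 × 3600 + 53 × 60 + 40) × 30 + 22 = 96622.
Minute boundaries passed: 53; those not divisible by 10: 53 − 5 = 48; dropped labels = 2 × 48 = 96.
Actual frame index = 96622 − 96 = 96526.

96526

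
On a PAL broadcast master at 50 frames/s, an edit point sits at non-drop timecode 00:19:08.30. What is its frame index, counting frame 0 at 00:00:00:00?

frame 57430

Total seconds to the label: (0 × 3600 + 19 × 60 + 8) = 1148.
Frame index = 1148 × 50 + 30 = 57430.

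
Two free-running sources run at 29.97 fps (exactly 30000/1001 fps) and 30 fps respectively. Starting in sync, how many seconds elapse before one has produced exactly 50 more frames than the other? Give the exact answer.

The gap grows by |30 − 30000/1001| = 30/1001 frames per second.
Time for a 50-frame gap: 50 ÷ (30/1001) = 5005/3 s.

5005/3 seconds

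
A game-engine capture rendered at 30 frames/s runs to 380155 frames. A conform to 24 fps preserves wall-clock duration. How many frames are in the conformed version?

Target frames = source frames × (target rate / source rate) = 380155 × (24)/(30) = 380155 × 4/5 = 304124.

304124 frames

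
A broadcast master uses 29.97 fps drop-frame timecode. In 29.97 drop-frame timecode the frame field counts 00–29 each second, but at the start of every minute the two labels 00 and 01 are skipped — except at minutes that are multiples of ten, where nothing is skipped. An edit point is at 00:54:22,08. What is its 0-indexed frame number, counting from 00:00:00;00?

97770

Complete 10-minute blocks: 5, each 17982 frames → 89910.
Remaining 4 whole minutes in the current block: 1800 + 3 × 1798 = 7194 frames.
Within the current minute: 22 × 30 + 8 − 2 = 666 (labels ;00/;01 skipped at this minute). Total = 89910 + 7194 + 666 = 97770.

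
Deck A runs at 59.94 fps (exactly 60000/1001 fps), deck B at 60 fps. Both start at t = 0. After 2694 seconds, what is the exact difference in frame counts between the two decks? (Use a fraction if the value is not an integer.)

A emits 60000/1001 × 2694 = 161640000/1001 frames; B emits 60 × 2694 = 161640.
Difference = 161640/1001 frames (≈ 161.4785); B is ahead of A.

161640/1001 frames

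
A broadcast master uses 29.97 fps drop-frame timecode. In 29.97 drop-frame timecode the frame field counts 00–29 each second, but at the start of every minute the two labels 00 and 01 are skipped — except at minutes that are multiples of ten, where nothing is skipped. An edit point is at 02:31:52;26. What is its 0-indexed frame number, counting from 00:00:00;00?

273114

Complete 10-minute blocks: 15, each 17982 frames → 269730.
Remaining 1 whole minute in the current block: 1800 + 0 × 1798 = 1800 frames.
Within the current minute: 52 × 30 + 26 − 2 = 1584 (labels ;00/;01 skipped at this minute). Total = 269730 + 1800 + 1584 = 273114.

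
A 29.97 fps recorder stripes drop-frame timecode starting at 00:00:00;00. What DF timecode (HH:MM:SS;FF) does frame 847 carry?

Ten DF minutes hold 17982 frames, so frame 847 lies in block 0 (frames 0–17981) with 847 frames into that block.
The block's first minute is 1800 frames and the rest 1798 each; 847 frames reaches minute 0, so 0 × 18 + 0 × 2 = 0 labels have been skipped so far.
Adding those back, label number 847 + 0 = 847 at 30 labels/s is 28 s + 7 f = 0 h 0 min 28 s frame 7, i.e. 00:00:28;07.

00:00:28;07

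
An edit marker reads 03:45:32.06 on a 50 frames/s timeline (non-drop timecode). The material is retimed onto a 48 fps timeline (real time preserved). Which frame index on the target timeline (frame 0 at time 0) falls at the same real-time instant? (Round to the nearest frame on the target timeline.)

Source frame index: (3×3600 + 45×60 + 32) × 50 + 6 = 676606.
Real time: 676606 / (50) = 338303/25 s.
Target frame: (338303/25) × (48) = 16238544/25 ≈ 649541.760 → 649542.

frame 649542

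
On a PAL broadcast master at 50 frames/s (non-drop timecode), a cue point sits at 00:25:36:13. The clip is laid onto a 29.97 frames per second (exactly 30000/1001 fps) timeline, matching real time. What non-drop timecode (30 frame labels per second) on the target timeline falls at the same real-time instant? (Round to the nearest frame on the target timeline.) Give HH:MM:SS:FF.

00:25:34:22

Source frame index: (0×3600 + 25×60 + 36) × 50 + 13 = 76813.
Real time: 76813 / (50) = 76813/50 s.
Target frame: (76813/50) × (30000/1001) = 4189800/91 ≈ 46041.758 → 46042.
At 30 labels/s: frame 46042 → 00:25:34:22.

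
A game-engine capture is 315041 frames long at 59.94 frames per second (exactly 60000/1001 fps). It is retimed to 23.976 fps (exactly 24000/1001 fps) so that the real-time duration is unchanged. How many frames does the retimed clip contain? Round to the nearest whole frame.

126016 frames

Frames at target rate = 315041 × (24000/1001) / (60000/1001) = 630082/5 ≈ 126016.400.
Nearest whole frame: 126016.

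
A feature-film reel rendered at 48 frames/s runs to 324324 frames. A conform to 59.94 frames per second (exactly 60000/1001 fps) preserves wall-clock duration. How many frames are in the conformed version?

Target frames = source frames × (target rate / source rate) = 324324 × (60000/1001)/(48) = 324324 × 1250/1001 = 405000.

405000 frames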